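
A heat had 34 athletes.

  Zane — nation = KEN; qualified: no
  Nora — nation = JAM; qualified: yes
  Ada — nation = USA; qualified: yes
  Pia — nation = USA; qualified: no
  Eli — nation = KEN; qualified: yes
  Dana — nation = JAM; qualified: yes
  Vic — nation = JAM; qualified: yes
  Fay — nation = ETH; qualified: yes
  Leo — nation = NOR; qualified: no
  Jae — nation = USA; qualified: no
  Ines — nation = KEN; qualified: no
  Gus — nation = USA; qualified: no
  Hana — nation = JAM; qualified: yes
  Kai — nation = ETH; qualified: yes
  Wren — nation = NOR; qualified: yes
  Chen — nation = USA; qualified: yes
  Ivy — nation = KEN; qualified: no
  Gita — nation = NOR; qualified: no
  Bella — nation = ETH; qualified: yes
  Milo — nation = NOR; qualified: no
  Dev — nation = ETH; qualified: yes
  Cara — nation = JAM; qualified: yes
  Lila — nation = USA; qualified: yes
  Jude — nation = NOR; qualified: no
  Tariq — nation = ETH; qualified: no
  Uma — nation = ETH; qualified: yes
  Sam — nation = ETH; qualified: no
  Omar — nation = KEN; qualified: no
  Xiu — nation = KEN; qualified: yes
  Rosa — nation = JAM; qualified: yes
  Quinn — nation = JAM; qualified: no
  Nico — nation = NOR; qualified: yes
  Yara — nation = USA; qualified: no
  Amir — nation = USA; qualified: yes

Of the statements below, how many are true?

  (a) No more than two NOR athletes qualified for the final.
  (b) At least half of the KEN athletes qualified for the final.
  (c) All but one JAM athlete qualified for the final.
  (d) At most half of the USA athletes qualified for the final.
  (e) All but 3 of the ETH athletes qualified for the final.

3

(a) NOR: |A| = 6, |A ∩ B| = 2; needs |A ∩ B| ≤ 2 — true.
(b) KEN: |A| = 6, |A ∩ B| = 2; needs |A ∩ B| ≥ |A ∖ B| — false.
(c) JAM: |A| = 7, |A ∩ B| = 6; needs |A ∖ B| = 1 — true.
(d) USA: |A| = 8, |A ∩ B| = 4; needs |A ∩ B| ≤ |A ∖ B| — true.
(e) ETH: |A| = 7, |A ∩ B| = 5; needs |A ∖ B| = 3 — false.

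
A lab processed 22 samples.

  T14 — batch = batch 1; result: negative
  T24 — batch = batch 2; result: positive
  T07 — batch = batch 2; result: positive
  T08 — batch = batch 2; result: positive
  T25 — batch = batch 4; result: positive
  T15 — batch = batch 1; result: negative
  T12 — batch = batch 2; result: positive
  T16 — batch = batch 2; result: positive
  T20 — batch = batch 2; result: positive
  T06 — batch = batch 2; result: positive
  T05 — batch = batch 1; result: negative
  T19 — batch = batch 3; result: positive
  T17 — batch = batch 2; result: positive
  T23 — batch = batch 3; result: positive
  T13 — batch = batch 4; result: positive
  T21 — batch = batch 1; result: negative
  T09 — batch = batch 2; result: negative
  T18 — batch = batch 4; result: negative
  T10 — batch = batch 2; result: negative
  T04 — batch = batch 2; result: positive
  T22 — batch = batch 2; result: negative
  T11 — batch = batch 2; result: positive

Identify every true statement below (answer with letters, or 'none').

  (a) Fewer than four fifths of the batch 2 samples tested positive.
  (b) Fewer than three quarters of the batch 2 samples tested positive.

(a)

|A| = 13, |A ∩ B| = 10, |A ∖ B| = 3.
(a) |A ∩ B| / |A| < 4/5: holds.
(b) |A ∩ B| / |A| < 3/4: fails.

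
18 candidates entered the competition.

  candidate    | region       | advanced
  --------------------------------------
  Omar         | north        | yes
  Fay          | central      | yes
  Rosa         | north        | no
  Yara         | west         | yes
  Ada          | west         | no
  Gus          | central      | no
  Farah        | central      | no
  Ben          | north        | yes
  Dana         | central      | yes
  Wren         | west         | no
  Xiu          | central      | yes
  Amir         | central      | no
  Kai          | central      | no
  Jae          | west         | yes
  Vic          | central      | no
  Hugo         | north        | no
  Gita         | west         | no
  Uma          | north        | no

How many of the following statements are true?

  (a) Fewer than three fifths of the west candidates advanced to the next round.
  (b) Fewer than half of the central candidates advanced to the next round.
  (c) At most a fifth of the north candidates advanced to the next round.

(a) west: |A| = 5, |A ∩ B| = 2; needs |A ∩ B| / |A| < 3/5 — true.
(b) central: |A| = 8, |A ∩ B| = 3; needs |A ∩ B| < |A ∖ B| — true.
(c) north: |A| = 5, |A ∩ B| = 2; needs |A ∩ B| / |A| ≤ 1/5 — false.

2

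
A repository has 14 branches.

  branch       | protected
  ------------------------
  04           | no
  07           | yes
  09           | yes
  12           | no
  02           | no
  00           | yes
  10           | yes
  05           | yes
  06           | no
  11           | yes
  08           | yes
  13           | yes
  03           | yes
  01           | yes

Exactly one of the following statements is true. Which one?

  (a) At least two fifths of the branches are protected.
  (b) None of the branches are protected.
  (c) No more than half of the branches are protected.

|A| = 14, |A ∩ B| = 10, |A ∖ B| = 4.
(a) requires |A ∩ B| / |A| ≥ 2/5: true.
(b) requires A ∩ B = ∅ (|A ∩ B| = 0): false.
(c) requires |A ∩ B| ≤ |A ∖ B|: false.

(a)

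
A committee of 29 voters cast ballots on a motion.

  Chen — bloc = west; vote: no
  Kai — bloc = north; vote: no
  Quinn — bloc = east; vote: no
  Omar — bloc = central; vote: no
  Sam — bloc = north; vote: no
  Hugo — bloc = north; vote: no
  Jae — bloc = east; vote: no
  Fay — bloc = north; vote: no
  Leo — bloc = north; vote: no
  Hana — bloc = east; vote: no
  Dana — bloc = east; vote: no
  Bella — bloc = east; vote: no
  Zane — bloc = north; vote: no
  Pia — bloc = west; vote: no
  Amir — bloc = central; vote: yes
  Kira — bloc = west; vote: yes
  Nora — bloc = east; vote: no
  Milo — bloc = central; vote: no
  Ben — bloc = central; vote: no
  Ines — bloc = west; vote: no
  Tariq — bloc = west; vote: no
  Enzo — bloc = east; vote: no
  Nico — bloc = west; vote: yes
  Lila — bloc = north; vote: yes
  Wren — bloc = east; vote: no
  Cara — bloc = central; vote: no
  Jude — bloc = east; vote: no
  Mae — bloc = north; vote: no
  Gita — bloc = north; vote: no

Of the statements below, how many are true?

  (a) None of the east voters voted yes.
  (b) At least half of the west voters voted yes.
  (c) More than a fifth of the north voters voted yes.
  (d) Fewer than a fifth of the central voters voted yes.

1

(a) east: |A| = 9, |A ∩ B| = 0; needs A ∩ B = ∅ (|A ∩ B| = 0) — true.
(b) west: |A| = 6, |A ∩ B| = 2; needs |A ∩ B| ≥ |A ∖ B| — false.
(c) north: |A| = 9, |A ∩ B| = 1; needs |A ∩ B| / |A| > 1/5 — false.
(d) central: |A| = 5, |A ∩ B| = 1; needs |A ∩ B| / |A| < 1/5 — false.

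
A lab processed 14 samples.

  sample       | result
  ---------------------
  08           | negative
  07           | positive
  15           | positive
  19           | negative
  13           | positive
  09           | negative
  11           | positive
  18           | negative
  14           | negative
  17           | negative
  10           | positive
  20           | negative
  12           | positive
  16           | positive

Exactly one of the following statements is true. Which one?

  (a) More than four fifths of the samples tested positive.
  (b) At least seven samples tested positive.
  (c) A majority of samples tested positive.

(b)

|A| = 14, |A ∩ B| = 7, |A ∖ B| = 7.
(a) requires |A ∩ B| / |A| > 4/5: false.
(b) requires |A ∩ B| ≥ 7: true.
(c) requires |A ∩ B| > |A ∖ B|: false.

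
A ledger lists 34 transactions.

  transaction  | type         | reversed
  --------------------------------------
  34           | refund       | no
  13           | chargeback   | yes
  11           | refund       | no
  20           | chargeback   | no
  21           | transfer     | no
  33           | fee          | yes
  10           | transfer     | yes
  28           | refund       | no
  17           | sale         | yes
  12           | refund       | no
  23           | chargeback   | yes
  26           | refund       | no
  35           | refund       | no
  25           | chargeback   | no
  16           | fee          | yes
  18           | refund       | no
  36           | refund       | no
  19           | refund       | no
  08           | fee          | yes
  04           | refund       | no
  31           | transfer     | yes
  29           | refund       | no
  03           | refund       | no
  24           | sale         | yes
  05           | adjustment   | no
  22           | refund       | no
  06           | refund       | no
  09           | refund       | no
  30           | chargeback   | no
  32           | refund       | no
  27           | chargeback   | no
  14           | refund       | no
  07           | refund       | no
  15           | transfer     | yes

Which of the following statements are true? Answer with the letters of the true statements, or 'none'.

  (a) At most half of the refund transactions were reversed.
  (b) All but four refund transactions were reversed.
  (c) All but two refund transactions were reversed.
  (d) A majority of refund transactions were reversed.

|A| = 18, |A ∩ B| = 0, |A ∖ B| = 18.
(a) |A ∩ B| ≤ |A ∖ B|: holds.
(b) |A ∖ B| = 4: fails.
(c) |A ∖ B| = 2: fails.
(d) |A ∩ B| > |A ∖ B|: fails.

(a)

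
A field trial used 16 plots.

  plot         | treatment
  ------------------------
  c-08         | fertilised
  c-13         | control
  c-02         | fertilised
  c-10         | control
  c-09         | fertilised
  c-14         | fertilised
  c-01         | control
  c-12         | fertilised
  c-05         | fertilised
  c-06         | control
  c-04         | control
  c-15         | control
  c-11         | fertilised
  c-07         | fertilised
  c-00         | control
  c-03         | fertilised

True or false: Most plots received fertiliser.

True

The determiner here denotes the relation: |A ∩ B| > |A ∖ B|.
|A| = 16, |A ∩ B| = 9, |A ∖ B| = 7.
9 > 7, so the statement is true.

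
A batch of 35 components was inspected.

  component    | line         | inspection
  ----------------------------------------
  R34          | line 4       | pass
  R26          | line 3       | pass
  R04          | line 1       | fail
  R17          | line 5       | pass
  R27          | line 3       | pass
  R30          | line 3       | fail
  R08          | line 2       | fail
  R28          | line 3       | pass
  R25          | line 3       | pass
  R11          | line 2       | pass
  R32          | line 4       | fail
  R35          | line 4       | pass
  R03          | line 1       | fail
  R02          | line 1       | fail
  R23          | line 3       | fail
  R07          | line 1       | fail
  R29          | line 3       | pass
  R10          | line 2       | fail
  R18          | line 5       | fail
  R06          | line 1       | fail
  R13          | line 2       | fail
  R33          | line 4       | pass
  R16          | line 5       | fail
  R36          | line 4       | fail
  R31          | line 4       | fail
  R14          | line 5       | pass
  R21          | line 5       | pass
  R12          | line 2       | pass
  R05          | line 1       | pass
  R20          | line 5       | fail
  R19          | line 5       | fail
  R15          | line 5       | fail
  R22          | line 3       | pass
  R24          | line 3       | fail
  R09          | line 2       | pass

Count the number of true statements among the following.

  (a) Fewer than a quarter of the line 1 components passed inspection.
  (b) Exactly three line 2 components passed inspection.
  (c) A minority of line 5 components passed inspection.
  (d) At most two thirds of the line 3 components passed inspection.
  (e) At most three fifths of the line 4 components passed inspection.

(a) line 1: |A| = 6, |A ∩ B| = 1; needs |A ∩ B| / |A| < 1/4 — true.
(b) line 2: |A| = 6, |A ∩ B| = 3; needs |A ∩ B| = 3 — true.
(c) line 5: |A| = 8, |A ∩ B| = 3; needs |A ∩ B| < |A ∖ B| — true.
(d) line 3: |A| = 9, |A ∩ B| = 6; needs |A ∩ B| / |A| ≤ 2/3 — true.
(e) line 4: |A| = 6, |A ∩ B| = 3; needs |A ∩ B| / |A| ≤ 3/5 — true.

5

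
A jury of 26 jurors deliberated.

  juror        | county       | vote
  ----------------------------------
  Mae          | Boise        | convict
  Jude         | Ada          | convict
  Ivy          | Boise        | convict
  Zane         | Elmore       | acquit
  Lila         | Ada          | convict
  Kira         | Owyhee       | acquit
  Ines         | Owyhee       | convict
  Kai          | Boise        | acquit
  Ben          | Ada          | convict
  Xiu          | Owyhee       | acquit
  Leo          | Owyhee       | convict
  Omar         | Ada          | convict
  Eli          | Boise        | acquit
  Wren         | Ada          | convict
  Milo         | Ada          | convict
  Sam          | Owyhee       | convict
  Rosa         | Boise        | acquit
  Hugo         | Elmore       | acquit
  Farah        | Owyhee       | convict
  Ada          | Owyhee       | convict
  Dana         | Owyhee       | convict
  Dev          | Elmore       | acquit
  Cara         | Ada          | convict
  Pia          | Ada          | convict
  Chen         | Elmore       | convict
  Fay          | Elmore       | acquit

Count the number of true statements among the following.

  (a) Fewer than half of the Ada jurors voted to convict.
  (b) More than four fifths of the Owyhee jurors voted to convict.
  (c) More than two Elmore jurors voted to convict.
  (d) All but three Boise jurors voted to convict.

(a) Ada: |A| = 8, |A ∩ B| = 8; needs |A ∩ B| < |A ∖ B| — false.
(b) Owyhee: |A| = 8, |A ∩ B| = 6; needs |A ∩ B| / |A| > 4/5 — false.
(c) Elmore: |A| = 5, |A ∩ B| = 1; needs |A ∩ B| > 2 — false.
(d) Boise: |A| = 5, |A ∩ B| = 2; needs |A ∖ B| = 3 — true.

1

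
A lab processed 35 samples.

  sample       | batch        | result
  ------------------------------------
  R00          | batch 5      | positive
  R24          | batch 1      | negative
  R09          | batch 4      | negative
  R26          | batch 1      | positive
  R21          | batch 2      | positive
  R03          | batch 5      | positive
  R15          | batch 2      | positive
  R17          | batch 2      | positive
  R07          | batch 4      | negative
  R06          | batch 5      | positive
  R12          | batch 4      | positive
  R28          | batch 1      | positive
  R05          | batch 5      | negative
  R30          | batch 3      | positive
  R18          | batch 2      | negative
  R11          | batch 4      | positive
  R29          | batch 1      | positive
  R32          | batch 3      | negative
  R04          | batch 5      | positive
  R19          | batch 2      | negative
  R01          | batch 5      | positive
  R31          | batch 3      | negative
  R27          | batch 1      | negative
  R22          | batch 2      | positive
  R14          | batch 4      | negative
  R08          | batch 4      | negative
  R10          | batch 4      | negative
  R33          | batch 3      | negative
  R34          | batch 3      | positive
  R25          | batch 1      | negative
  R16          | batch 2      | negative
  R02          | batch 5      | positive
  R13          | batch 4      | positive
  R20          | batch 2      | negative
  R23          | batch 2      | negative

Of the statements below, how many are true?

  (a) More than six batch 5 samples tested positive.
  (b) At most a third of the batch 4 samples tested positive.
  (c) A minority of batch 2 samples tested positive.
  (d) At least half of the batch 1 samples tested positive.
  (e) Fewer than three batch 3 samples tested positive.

3

(a) batch 5: |A| = 7, |A ∩ B| = 6; needs |A ∩ B| > 6 — false.
(b) batch 4: |A| = 8, |A ∩ B| = 3; needs |A ∩ B| / |A| ≤ 1/3 — false.
(c) batch 2: |A| = 9, |A ∩ B| = 4; needs |A ∩ B| < |A ∖ B| — true.
(d) batch 1: |A| = 6, |A ∩ B| = 3; needs |A ∩ B| ≥ |A ∖ B| — true.
(e) batch 3: |A| = 5, |A ∩ B| = 2; needs |A ∩ B| < 3 — true.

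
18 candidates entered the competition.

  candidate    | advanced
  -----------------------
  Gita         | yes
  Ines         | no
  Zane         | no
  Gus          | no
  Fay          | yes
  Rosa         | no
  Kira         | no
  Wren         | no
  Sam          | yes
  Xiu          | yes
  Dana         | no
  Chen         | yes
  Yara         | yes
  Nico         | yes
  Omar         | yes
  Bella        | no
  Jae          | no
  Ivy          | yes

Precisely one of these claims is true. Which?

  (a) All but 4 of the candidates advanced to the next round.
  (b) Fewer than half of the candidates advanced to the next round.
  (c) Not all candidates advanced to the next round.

|A| = 18, |A ∩ B| = 9, |A ∖ B| = 9.
(a) requires |A ∖ B| = 4: false.
(b) requires |A ∩ B| < |A ∖ B|: false.
(c) requires A ⊄ B (|A ∖ B| ≥ 1): true.

(c)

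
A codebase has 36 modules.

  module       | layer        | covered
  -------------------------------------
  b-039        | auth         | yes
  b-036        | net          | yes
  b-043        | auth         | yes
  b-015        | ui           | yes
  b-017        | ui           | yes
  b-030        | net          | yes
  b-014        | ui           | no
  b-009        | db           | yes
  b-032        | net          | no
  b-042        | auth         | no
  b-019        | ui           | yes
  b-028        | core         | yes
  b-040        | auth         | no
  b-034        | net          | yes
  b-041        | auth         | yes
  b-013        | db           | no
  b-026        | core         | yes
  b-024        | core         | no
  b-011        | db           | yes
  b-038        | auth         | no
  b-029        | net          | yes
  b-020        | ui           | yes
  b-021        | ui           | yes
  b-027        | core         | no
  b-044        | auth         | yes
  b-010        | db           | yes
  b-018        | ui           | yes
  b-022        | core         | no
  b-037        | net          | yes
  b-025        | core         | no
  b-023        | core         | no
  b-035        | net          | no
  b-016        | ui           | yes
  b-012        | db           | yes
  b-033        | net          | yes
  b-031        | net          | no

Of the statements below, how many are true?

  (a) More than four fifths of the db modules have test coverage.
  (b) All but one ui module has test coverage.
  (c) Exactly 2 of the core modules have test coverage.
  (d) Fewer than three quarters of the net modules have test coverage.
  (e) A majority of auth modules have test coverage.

(a) db: |A| = 5, |A ∩ B| = 4; needs |A ∩ B| / |A| > 4/5 — false.
(b) ui: |A| = 8, |A ∩ B| = 7; needs |A ∖ B| = 1 — true.
(c) core: |A| = 7, |A ∩ B| = 2; needs |A ∩ B| = 2 — true.
(d) net: |A| = 9, |A ∩ B| = 6; needs |A ∩ B| / |A| < 3/4 — true.
(e) auth: |A| = 7, |A ∩ B| = 4; needs |A ∩ B| > |A ∖ B| — true.

4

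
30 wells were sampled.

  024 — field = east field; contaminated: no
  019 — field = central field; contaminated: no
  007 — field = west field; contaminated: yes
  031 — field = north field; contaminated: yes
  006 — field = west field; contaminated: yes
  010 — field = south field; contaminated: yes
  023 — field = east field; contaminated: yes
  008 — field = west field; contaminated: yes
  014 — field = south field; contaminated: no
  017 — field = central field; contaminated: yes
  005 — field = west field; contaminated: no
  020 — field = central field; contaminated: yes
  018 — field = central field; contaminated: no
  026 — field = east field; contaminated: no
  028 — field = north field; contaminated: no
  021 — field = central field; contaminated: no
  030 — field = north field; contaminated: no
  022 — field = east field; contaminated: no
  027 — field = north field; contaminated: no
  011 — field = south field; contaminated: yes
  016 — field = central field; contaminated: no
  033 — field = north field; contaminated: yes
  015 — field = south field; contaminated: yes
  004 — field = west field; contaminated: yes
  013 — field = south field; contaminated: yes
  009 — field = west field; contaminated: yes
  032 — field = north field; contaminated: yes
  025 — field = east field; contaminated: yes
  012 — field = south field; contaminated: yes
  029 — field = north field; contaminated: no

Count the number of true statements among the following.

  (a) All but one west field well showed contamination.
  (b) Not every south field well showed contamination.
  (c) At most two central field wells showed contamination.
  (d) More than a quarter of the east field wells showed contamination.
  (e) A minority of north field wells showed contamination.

5

(a) west field: |A| = 6, |A ∩ B| = 5; needs |A ∖ B| = 1 — true.
(b) south field: |A| = 6, |A ∩ B| = 5; needs A ⊄ B (|A ∖ B| ≥ 1) — true.
(c) central field: |A| = 6, |A ∩ B| = 2; needs |A ∩ B| ≤ 2 — true.
(d) east field: |A| = 5, |A ∩ B| = 2; needs |A ∩ B| / |A| > 1/4 — true.
(e) north field: |A| = 7, |A ∩ B| = 3; needs |A ∩ B| < |A ∖ B| — true.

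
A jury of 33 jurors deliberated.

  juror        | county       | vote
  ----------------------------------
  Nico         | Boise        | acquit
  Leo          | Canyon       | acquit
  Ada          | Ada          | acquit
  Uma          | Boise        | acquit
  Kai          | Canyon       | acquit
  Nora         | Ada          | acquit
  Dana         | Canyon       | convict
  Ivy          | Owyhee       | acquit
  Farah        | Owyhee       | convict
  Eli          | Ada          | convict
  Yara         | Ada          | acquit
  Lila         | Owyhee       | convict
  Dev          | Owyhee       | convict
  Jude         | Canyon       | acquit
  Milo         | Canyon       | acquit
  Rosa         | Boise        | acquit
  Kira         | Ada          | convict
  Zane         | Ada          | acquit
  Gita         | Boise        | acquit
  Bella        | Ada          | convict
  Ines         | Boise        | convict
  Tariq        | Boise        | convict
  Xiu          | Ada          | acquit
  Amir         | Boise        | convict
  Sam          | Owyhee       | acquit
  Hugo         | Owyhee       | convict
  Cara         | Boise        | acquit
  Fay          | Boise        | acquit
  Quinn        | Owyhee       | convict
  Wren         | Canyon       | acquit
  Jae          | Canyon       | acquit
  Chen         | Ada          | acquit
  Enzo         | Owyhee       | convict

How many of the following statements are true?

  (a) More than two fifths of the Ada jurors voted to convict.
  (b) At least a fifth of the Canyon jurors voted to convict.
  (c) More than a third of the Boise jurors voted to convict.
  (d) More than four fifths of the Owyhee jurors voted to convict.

(a) Ada: |A| = 9, |A ∩ B| = 3; needs |A ∩ B| / |A| > 2/5 — false.
(b) Canyon: |A| = 7, |A ∩ B| = 1; needs |A ∩ B| / |A| ≥ 1/5 — false.
(c) Boise: |A| = 9, |A ∩ B| = 3; needs |A ∩ B| / |A| > 1/3 — false.
(d) Owyhee: |A| = 8, |A ∩ B| = 6; needs |A ∩ B| / |A| > 4/5 — false.

0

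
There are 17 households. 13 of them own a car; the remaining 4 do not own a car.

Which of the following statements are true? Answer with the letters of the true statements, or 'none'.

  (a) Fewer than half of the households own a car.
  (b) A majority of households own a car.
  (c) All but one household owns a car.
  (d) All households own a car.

(b)

|A| = 17, |A ∩ B| = 13, |A ∖ B| = 4.
(a) |A ∩ B| < |A ∖ B|: fails.
(b) |A ∩ B| > |A ∖ B|: holds.
(c) |A ∖ B| = 1: fails.
(d) A ⊆ B, i.e. every element of A is in B (|A ∖ B| = 0): fails.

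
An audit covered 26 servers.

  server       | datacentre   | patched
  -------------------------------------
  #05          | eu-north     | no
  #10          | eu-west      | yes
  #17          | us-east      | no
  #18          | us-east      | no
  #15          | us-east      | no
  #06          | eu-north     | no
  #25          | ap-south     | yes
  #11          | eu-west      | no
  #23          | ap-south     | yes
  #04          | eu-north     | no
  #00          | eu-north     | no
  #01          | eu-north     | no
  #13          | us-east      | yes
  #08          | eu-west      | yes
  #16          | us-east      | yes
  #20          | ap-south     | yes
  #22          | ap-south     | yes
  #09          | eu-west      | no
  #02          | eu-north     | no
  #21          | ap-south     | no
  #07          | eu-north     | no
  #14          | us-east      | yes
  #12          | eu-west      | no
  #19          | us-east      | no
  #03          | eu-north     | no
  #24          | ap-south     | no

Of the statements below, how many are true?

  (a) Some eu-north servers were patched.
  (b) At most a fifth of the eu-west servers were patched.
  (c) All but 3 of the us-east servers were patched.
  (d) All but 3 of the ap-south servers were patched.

0

(a) eu-north: |A| = 8, |A ∩ B| = 0; needs A ∩ B ≠ ∅ (|A ∩ B| ≥ 1) — false.
(b) eu-west: |A| = 5, |A ∩ B| = 2; needs |A ∩ B| / |A| ≤ 1/5 — false.
(c) us-east: |A| = 7, |A ∩ B| = 3; needs |A ∖ B| = 3 — false.
(d) ap-south: |A| = 6, |A ∩ B| = 4; needs |A ∖ B| = 3 — false.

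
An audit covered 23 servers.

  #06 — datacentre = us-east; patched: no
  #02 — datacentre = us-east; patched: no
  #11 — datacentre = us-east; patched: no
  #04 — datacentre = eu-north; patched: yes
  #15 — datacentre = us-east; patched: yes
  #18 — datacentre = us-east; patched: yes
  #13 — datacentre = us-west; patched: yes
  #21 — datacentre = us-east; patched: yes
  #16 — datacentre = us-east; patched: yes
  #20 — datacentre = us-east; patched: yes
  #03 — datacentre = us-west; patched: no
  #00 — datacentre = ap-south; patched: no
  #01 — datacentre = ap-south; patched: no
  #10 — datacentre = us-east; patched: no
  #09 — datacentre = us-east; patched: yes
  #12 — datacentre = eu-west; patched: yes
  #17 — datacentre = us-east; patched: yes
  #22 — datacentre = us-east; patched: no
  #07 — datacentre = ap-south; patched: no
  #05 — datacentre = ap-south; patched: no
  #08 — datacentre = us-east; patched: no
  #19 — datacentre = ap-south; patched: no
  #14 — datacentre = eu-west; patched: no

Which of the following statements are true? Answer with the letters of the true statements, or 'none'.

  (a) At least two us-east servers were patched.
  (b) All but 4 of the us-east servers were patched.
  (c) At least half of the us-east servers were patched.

|A| = 13, |A ∩ B| = 7, |A ∖ B| = 6.
(a) |A ∩ B| ≥ 2: holds.
(b) |A ∖ B| = 4: fails.
(c) |A ∩ B| ≥ |A ∖ B|: holds.

(a), (c)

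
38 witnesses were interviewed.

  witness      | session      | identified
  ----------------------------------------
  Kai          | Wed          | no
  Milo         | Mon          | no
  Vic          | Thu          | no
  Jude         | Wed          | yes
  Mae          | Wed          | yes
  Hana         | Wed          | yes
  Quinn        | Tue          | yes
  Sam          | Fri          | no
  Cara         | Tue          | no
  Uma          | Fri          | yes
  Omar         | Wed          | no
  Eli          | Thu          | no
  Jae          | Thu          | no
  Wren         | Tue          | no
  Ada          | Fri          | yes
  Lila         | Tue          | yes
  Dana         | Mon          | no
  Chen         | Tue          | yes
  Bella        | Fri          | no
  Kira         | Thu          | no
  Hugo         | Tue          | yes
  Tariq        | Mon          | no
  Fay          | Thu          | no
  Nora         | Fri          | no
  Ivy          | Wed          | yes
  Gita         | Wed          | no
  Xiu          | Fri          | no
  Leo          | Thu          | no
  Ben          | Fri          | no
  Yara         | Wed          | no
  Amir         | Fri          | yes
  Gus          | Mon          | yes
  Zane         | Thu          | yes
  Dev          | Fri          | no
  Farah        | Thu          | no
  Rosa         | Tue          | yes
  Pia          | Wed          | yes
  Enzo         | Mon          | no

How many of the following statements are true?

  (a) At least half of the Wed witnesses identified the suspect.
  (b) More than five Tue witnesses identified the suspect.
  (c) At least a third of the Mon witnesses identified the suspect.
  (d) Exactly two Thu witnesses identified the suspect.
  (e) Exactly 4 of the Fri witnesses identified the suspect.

(a) Wed: |A| = 9, |A ∩ B| = 5; needs |A ∩ B| ≥ |A ∖ B| — true.
(b) Tue: |A| = 7, |A ∩ B| = 5; needs |A ∩ B| > 5 — false.
(c) Mon: |A| = 5, |A ∩ B| = 1; needs |A ∩ B| / |A| ≥ 1/3 — false.
(d) Thu: |A| = 8, |A ∩ B| = 1; needs |A ∩ B| = 2 — false.
(e) Fri: |A| = 9, |A ∩ B| = 3; needs |A ∩ B| = 4 — false.

1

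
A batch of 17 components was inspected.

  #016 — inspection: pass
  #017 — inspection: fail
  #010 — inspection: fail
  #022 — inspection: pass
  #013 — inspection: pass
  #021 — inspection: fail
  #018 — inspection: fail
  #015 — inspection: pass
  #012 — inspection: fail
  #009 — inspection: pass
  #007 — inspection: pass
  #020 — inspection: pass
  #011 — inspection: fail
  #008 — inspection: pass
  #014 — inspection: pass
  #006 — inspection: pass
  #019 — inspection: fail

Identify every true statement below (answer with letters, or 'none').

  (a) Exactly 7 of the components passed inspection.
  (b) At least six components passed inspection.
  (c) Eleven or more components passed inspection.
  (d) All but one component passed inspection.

|A| = 17, |A ∩ B| = 10, |A ∖ B| = 7.
(a) |A ∩ B| = 7: fails.
(b) |A ∩ B| ≥ 6: holds.
(c) |A ∩ B| ≥ 11: fails.
(d) |A ∖ B| = 1: fails.

(b)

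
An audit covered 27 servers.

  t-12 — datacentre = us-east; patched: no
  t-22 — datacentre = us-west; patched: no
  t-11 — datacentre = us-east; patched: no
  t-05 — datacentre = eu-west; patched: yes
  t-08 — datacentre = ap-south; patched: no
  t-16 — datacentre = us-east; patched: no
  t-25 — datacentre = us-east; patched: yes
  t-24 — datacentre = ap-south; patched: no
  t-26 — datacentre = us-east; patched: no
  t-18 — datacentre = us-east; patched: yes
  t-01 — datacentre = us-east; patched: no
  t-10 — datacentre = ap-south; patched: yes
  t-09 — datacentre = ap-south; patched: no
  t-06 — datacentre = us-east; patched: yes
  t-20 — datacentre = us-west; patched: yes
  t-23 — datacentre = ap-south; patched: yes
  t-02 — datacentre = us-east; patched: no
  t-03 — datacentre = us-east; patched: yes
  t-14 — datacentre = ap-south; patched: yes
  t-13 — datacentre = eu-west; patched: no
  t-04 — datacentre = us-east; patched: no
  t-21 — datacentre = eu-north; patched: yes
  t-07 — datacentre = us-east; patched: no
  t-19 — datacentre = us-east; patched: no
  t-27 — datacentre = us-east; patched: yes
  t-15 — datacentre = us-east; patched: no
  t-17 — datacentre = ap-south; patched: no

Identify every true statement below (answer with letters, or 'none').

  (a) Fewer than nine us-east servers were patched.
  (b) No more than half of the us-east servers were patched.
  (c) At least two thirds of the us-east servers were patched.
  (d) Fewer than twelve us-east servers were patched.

(a), (b), (d)

|A| = 15, |A ∩ B| = 5, |A ∖ B| = 10.
(a) |A ∩ B| < 9: holds.
(b) |A ∩ B| ≤ |A ∖ B|: holds.
(c) |A ∩ B| / |A| ≥ 2/3: fails.
(d) |A ∩ B| < 12: holds.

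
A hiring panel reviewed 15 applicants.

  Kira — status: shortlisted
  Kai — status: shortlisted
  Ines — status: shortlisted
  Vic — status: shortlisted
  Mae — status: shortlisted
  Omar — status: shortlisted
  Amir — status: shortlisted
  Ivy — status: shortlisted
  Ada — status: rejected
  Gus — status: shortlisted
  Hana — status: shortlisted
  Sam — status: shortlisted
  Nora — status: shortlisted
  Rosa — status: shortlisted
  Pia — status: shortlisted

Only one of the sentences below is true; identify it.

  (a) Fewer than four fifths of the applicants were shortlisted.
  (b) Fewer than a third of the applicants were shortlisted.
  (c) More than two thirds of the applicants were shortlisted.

(c)

|A| = 15, |A ∩ B| = 14, |A ∖ B| = 1.
(a) requires |A ∩ B| / |A| < 4/5: false.
(b) requires |A ∩ B| / |A| < 1/3: false.
(c) requires |A ∩ B| / |A| > 2/3: true.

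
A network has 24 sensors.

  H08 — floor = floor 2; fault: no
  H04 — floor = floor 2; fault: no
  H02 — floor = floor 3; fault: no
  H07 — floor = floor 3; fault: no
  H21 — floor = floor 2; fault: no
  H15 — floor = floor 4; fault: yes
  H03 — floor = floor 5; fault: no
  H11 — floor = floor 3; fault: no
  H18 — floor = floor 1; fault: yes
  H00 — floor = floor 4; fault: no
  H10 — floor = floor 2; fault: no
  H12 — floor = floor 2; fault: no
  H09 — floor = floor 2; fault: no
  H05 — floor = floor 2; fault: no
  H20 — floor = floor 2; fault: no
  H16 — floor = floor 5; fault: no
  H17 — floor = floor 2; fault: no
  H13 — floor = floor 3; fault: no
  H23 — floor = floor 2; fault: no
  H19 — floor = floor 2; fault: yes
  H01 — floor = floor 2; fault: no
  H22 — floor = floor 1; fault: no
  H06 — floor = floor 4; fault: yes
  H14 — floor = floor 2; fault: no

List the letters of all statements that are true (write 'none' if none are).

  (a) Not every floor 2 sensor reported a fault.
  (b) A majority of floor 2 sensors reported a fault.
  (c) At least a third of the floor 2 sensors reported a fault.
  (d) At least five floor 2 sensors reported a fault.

(a)

|A| = 13, |A ∩ B| = 1, |A ∖ B| = 12.
(a) A ⊄ B (|A ∖ B| ≥ 1): holds.
(b) |A ∩ B| > |A ∖ B|: fails.
(c) |A ∩ B| / |A| ≥ 1/3: fails.
(d) |A ∩ B| ≥ 5: fails.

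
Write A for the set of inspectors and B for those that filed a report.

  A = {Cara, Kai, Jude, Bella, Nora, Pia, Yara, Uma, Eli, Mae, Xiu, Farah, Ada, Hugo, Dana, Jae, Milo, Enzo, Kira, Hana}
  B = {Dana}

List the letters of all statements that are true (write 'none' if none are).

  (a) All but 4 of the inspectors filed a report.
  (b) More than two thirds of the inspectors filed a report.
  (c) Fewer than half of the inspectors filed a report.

(c)

|A| = 20, |A ∩ B| = 1, |A ∖ B| = 19.
(a) |A ∖ B| = 4: fails.
(b) |A ∩ B| / |A| > 2/3: fails.
(c) |A ∩ B| < |A ∖ B|: holds.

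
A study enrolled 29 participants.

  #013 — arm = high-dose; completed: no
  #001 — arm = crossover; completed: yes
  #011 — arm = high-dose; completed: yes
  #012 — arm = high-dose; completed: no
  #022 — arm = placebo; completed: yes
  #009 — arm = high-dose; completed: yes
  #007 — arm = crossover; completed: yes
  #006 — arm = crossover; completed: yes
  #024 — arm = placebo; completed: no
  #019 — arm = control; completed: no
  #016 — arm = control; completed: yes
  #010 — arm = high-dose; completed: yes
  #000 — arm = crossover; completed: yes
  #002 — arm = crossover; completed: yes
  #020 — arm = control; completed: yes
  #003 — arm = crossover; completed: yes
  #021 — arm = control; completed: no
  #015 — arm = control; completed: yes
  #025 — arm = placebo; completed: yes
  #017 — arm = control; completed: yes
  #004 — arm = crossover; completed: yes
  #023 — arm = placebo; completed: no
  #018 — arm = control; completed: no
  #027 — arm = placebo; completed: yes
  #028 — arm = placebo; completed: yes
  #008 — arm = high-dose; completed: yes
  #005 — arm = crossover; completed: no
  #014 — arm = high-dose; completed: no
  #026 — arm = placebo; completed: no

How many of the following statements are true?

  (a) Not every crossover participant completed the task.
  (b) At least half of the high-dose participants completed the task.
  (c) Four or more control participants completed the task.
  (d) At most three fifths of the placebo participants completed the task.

4

(a) crossover: |A| = 8, |A ∩ B| = 7; needs A ⊄ B (|A ∖ B| ≥ 1) — true.
(b) high-dose: |A| = 7, |A ∩ B| = 4; needs |A ∩ B| ≥ |A ∖ B| — true.
(c) control: |A| = 7, |A ∩ B| = 4; needs |A ∩ B| ≥ 4 — true.
(d) placebo: |A| = 7, |A ∩ B| = 4; needs |A ∩ B| / |A| ≤ 3/5 — true.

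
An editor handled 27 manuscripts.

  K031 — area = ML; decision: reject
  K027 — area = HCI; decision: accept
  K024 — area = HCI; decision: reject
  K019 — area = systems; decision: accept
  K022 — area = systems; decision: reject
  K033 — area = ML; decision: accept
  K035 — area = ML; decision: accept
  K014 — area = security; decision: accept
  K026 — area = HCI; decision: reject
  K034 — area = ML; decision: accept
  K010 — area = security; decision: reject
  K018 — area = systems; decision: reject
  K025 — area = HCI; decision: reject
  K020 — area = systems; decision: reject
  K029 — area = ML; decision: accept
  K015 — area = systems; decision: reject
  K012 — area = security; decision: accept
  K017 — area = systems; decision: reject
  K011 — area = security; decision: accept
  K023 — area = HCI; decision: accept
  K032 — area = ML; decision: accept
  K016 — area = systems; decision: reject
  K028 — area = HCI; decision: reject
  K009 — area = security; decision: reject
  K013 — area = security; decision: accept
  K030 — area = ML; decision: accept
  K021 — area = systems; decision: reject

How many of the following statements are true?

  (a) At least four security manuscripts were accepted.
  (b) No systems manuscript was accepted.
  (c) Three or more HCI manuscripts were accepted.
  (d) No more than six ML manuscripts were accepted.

2

(a) security: |A| = 6, |A ∩ B| = 4; needs |A ∩ B| ≥ 4 — true.
(b) systems: |A| = 8, |A ∩ B| = 1; needs A ∩ B = ∅ (|A ∩ B| = 0) — false.
(c) HCI: |A| = 6, |A ∩ B| = 2; needs |A ∩ B| ≥ 3 — false.
(d) ML: |A| = 7, |A ∩ B| = 6; needs |A ∩ B| ≤ 6 — true.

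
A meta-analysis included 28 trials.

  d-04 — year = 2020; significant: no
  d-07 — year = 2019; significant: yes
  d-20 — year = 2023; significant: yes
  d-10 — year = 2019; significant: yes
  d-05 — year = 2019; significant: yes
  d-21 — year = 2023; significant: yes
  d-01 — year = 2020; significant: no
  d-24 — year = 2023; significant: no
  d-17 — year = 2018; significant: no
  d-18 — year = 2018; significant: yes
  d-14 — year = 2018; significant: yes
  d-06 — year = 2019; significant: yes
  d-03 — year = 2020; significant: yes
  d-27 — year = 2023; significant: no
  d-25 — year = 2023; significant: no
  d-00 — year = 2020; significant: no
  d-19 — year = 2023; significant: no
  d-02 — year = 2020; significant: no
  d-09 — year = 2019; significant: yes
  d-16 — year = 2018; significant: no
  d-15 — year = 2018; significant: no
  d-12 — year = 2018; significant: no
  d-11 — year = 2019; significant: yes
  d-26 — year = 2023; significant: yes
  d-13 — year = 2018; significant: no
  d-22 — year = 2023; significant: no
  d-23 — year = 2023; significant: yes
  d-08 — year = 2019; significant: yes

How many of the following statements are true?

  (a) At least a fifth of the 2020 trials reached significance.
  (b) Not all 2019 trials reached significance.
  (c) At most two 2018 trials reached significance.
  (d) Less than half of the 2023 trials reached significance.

(a) 2020: |A| = 5, |A ∩ B| = 1; needs |A ∩ B| / |A| ≥ 1/5 — true.
(b) 2019: |A| = 7, |A ∩ B| = 7; needs A ⊄ B (|A ∖ B| ≥ 1) — false.
(c) 2018: |A| = 7, |A ∩ B| = 2; needs |A ∩ B| ≤ 2 — true.
(d) 2023: |A| = 9, |A ∩ B| = 4; needs |A ∩ B| < |A ∖ B| — true.

3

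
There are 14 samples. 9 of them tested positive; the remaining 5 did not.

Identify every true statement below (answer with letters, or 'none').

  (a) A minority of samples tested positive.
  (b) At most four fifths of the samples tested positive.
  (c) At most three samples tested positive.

|A| = 14, |A ∩ B| = 9, |A ∖ B| = 5.
(a) |A ∩ B| < |A ∖ B|: fails.
(b) |A ∩ B| / |A| ≤ 4/5: holds.
(c) |A ∩ B| ≤ 3: fails.

(b)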